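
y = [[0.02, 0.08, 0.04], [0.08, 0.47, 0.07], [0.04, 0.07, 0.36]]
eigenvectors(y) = [[-0.98, 0.18, 0.00], [0.16, 0.88, -0.44], [0.08, 0.43, 0.9]]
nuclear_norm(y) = 0.85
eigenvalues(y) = [0.0, 0.52, 0.33]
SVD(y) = [[-0.18, 0.0, -0.98], [-0.88, -0.44, 0.16], [-0.43, 0.9, 0.08]] @ diag([0.5200199771892055, 0.32598040800878453, 0.003999614802009917]) @ [[-0.18, -0.88, -0.43], [0.00, -0.44, 0.9], [-0.98, 0.16, 0.08]]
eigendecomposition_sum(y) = [[0.00,-0.0,-0.00],[-0.0,0.0,0.0],[-0.00,0.00,0.00]] + [[0.02, 0.08, 0.04], [0.08, 0.41, 0.2], [0.04, 0.2, 0.10]] + [[0.00, -0.0, 0.0], [-0.00, 0.06, -0.13], [0.0, -0.13, 0.26]]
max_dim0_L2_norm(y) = 0.48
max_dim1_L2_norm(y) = 0.48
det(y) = 0.00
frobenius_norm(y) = 0.61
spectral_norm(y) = 0.52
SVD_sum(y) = [[0.02,0.08,0.04], [0.08,0.41,0.20], [0.04,0.20,0.10]] + [[0.0, -0.0, 0.0], [-0.0, 0.06, -0.13], [0.0, -0.13, 0.26]] + [[0.0,-0.00,-0.00],[-0.00,0.0,0.00],[-0.00,0.0,0.0]]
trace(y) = 0.85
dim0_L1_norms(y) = [0.14, 0.62, 0.47]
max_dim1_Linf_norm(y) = 0.47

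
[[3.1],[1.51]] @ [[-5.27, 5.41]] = [[-16.34, 16.77], [-7.96, 8.17]]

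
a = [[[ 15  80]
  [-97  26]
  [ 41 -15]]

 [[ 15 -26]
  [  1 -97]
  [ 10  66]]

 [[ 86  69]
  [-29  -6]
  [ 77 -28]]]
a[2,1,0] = -29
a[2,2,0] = 77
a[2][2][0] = 77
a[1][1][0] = 1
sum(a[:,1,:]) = -202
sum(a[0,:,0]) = -41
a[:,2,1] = [-15, 66, -28]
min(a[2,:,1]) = -28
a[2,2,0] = 77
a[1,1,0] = 1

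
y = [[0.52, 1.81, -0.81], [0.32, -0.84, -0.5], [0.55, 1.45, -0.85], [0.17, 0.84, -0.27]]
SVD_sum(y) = [[0.50, 1.83, -0.78], [-0.12, -0.43, 0.18], [0.43, 1.56, -0.66], [0.22, 0.8, -0.34]] + [[0.02, -0.02, -0.03], [0.44, -0.41, -0.68], [0.12, -0.11, -0.19], [-0.05, 0.04, 0.07]] + [[-0.00,0.00,-0.0], [-0.00,0.00,-0.0], [0.0,-0.00,0.00], [-0.00,0.00,-0.0]]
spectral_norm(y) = 2.88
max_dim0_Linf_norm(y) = 1.81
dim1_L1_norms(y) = [3.14, 1.66, 2.85, 1.28]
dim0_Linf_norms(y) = [0.55, 1.81, 0.85]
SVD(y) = [[-0.71, -0.04, 0.24], [0.17, -0.96, 0.23], [-0.61, -0.26, -0.60], [-0.31, 0.1, 0.73]] @ diag([2.880414596279582, 0.9479938563663171, 0.004404750986019998]) @ [[-0.24, -0.89, 0.38], [-0.48, 0.45, 0.75], [-0.84, 0.00, -0.54]]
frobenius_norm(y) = 3.03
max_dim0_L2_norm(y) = 2.61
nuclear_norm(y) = 3.83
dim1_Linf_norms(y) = [1.81, 0.84, 1.45, 0.84]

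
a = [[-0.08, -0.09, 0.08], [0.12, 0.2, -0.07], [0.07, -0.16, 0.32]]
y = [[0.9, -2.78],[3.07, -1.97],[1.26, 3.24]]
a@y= [[-0.25,  0.66], [0.63,  -0.95], [-0.02,  1.16]]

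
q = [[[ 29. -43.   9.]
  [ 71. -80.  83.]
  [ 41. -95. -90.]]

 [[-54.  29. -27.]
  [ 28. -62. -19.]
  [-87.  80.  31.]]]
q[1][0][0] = -54.0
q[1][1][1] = -62.0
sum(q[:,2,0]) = -46.0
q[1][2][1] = 80.0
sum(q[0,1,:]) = 74.0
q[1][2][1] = 80.0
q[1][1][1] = -62.0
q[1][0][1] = 29.0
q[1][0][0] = -54.0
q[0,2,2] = -90.0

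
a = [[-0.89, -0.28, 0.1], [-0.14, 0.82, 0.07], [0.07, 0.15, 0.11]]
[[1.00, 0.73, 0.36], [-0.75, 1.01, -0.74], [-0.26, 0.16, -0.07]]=a @ [[-0.85, -1.04, -0.02], [-1.02, 0.98, -0.97], [-0.44, 0.81, 0.70]]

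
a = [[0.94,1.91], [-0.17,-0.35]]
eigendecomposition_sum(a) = [[0.94, 1.89], [-0.17, -0.34]] + [[0.00, 0.02], [-0.0, -0.01]]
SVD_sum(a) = [[0.94,1.91], [-0.17,-0.35]] + [[0.00, -0.00], [0.00, -0.00]]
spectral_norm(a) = 2.16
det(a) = -0.00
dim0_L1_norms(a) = [1.11, 2.26]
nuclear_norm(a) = 2.17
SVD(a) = [[-0.98, 0.18],[0.18, 0.98]] @ diag([2.1640462221859442, 0.0019870185562194096]) @ [[-0.44, -0.90], [0.9, -0.44]]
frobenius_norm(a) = 2.16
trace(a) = 0.59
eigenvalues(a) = [0.6, -0.01]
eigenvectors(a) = [[0.98, -0.90], [-0.18, 0.44]]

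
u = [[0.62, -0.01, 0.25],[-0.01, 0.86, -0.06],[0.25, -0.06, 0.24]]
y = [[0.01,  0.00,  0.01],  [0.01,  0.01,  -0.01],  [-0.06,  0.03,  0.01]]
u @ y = [[-0.01, 0.01, 0.01], [0.01, 0.01, -0.01], [-0.01, 0.01, 0.01]]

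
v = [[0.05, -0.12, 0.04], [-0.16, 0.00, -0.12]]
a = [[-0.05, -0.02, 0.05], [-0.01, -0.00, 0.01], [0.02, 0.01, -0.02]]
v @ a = [[-0.0, -0.00, 0.00], [0.01, 0.00, -0.01]]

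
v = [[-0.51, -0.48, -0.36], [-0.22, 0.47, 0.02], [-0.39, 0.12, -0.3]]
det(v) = 0.05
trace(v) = -0.34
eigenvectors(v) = [[0.82, 0.49, 0.46], [0.13, 0.22, -0.83], [0.56, -0.84, -0.31]]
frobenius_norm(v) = 1.07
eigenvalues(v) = [-0.84, -0.1, 0.6]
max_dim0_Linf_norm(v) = 0.51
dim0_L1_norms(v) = [1.12, 1.07, 0.68]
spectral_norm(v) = 0.87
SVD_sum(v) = [[-0.54, -0.39, -0.41], [0.06, 0.05, 0.05], [-0.25, -0.18, -0.19]] + [[0.05, -0.09, 0.01], [-0.26, 0.43, -0.07], [-0.17, 0.29, -0.05]] + [[-0.02, -0.01, 0.03],  [-0.03, -0.01, 0.05],  [0.04, 0.01, -0.06]]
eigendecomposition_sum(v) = [[-0.55,-0.17,-0.37], [-0.09,-0.03,-0.06], [-0.38,-0.12,-0.25]] + [[-0.02, -0.03, 0.04], [-0.01, -0.01, 0.02], [0.04, 0.05, -0.07]] + [[0.07, -0.28, -0.03], [-0.12, 0.51, 0.06], [-0.05, 0.19, 0.02]]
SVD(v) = [[-0.90, 0.16, -0.41], [0.11, -0.82, -0.56], [-0.42, -0.55, 0.72]] @ diag([0.867004535235838, 0.62067622300942, 0.09676860064736434]) @ [[0.69, 0.5, 0.52], [0.5, -0.85, 0.14], [0.52, 0.16, -0.84]]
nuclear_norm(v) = 1.58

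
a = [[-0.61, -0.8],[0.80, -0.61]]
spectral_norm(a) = 1.01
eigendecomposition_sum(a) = [[-0.30+0.40j,  -0.40-0.31j], [0.40+0.30j,  (-0.3+0.4j)]] + [[(-0.3-0.4j), -0.40+0.31j],[(0.4-0.3j), -0.30-0.40j]]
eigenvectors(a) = [[(0.71+0j), (0.71-0j)], [-0.71j, 0.00+0.71j]]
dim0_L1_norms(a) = [1.41, 1.41]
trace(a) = -1.22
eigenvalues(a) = [(-0.61+0.8j), (-0.61-0.8j)]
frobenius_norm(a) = 1.42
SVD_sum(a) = [[-0.61, 0.00],[0.80, 0.00]] + [[0.0, -0.8], [0.0, -0.61]]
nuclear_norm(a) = 2.01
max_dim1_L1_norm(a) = 1.41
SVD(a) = [[-0.61, 0.80], [0.80, 0.61]] @ diag([1.0060318086422517, 1.0060318086422517]) @ [[1.0,  0.00],[-0.0,  -1.0]]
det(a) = 1.01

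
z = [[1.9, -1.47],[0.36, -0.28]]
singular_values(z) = [2.45, 0.0]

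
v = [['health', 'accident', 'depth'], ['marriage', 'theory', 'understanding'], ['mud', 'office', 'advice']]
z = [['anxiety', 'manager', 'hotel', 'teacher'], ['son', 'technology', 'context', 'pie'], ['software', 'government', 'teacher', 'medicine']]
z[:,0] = ['anxiety', 'son', 'software']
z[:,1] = ['manager', 'technology', 'government']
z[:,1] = ['manager', 'technology', 'government']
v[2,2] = 'advice'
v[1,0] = 'marriage'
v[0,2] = 'depth'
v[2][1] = 'office'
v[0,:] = ['health', 'accident', 'depth']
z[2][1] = 'government'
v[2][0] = 'mud'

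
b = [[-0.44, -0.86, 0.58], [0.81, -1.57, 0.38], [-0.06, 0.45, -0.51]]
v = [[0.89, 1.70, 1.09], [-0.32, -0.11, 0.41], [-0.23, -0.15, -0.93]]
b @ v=[[-0.25, -0.74, -1.37],[1.14, 1.49, -0.11],[-0.08, -0.08, 0.59]]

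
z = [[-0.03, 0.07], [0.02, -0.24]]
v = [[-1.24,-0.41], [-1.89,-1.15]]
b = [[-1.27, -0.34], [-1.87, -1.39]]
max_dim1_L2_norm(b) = 2.33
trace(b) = -2.66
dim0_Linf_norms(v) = [1.89, 1.15]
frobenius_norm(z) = 0.25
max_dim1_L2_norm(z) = 0.24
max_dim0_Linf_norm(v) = 1.89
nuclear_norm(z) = 0.27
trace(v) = -2.39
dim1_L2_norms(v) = [1.31, 2.21]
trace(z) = -0.27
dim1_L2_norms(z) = [0.08, 0.24]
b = v + z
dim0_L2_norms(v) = [2.26, 1.22]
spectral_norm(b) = 2.64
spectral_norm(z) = 0.25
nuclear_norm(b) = 3.07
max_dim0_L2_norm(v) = 2.26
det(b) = 1.13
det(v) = 0.65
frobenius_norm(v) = 2.57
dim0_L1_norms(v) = [3.13, 1.56]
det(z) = 0.01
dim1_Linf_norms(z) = [0.07, 0.24]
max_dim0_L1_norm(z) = 0.31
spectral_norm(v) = 2.56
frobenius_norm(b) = 2.68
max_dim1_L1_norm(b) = 3.26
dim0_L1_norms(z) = [0.05, 0.31]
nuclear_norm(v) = 2.81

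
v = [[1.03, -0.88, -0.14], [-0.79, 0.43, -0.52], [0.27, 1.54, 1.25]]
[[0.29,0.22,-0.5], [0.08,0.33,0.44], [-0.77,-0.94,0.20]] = v@[[0.07, 0.11, -0.22], [-0.18, 0.01, 0.35], [-0.41, -0.79, -0.22]]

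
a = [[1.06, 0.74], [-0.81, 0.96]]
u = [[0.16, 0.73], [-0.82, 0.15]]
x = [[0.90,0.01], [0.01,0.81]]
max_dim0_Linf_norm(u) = 0.82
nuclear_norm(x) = 1.71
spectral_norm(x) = 0.90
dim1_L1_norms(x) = [0.91, 0.82]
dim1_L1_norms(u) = [0.89, 0.97]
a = x + u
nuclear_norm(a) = 2.55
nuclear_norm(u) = 1.58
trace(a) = 2.02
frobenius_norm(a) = 1.80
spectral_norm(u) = 0.84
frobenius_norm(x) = 1.21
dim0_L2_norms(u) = [0.84, 0.75]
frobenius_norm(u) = 1.12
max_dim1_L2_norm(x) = 0.9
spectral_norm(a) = 1.33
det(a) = 1.62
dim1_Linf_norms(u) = [0.73, 0.82]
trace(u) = 0.31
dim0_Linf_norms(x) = [0.9, 0.81]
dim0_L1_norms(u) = [0.98, 0.88]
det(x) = 0.73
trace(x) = 1.71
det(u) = 0.62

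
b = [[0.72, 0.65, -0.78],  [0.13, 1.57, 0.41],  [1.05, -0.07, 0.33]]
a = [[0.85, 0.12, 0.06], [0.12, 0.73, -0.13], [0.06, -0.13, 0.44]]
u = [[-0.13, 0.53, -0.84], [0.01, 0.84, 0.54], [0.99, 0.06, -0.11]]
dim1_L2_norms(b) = [1.24, 1.63, 1.1]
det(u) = 1.00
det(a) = 0.25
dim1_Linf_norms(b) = [0.78, 1.57, 1.05]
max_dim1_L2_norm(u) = 1.0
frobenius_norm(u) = 1.73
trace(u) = 0.60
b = a + u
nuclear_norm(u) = 3.00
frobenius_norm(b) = 2.33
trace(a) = 2.02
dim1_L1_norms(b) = [2.15, 2.11, 1.45]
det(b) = 1.94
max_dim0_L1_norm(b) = 2.29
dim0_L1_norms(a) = [1.03, 0.98, 0.63]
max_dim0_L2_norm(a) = 0.86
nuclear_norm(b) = 3.88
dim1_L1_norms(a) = [1.03, 0.98, 0.63]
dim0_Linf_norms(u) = [0.99, 0.84, 0.84]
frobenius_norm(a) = 1.23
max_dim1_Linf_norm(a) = 0.85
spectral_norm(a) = 0.92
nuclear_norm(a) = 2.02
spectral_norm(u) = 1.01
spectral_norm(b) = 1.77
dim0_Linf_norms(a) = [0.85, 0.73, 0.44]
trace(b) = 2.62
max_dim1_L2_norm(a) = 0.86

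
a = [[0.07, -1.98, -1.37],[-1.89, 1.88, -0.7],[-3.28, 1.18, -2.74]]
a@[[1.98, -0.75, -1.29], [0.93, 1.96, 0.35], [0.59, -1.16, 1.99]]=[[-2.51, -2.34, -3.51],[-2.41, 5.91, 1.7],[-7.01, 7.95, -0.81]]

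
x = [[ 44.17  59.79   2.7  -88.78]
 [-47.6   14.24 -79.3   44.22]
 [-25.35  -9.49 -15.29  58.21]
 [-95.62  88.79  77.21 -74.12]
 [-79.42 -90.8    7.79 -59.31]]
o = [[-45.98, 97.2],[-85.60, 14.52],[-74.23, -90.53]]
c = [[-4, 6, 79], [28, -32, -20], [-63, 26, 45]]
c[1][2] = -20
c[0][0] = -4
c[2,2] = 45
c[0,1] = 6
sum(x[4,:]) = -221.74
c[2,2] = 45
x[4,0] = -79.42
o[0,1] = 97.2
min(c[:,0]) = -63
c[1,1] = -32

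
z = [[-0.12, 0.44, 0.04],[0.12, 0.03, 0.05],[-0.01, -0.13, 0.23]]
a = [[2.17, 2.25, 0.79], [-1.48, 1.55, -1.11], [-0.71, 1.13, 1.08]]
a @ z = [[0.0, 0.92, 0.38],[0.37, -0.46, -0.24],[0.21, -0.42, 0.28]]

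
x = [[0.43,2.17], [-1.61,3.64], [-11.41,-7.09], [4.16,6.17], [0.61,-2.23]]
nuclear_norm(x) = 20.63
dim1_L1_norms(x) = [2.6, 5.25, 18.5, 10.33, 2.84]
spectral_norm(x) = 15.27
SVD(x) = [[-0.11, -0.26], [-0.07, -0.71], [0.87, -0.33], [-0.47, -0.4], [0.06, 0.39]] @ diag([15.269132692093162, 5.363281349253627]) @ [[-0.77, -0.64], [0.64, -0.77]]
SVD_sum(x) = [[1.32, 1.09], [0.83, 0.68], [-10.28, -8.46], [5.51, 4.53], [-0.73, -0.6]] + [[-0.89, 1.08], [-2.44, 2.96], [-1.13, 1.37], [-1.35, 1.64], [1.34, -1.63]]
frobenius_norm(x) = 16.18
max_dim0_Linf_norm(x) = 11.41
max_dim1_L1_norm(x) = 18.5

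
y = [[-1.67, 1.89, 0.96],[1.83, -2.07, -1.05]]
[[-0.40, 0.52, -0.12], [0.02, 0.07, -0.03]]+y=[[-2.07,  2.41,  0.84], [1.85,  -2.00,  -1.08]]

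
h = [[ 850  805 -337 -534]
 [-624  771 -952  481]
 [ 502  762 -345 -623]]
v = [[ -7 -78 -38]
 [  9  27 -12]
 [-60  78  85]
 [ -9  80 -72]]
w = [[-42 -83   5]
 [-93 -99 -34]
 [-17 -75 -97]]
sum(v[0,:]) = -123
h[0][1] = 805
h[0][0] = 850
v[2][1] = 78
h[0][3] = -534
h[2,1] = 762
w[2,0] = -17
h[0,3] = -534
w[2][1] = -75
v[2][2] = 85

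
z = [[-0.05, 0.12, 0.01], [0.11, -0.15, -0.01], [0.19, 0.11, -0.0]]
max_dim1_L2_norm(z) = 0.22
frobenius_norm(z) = 0.32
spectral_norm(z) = 0.23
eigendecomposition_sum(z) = [[-0.07, 0.10, 0.01], [0.11, -0.15, -0.01], [0.01, -0.01, -0.0]] + [[0.02, 0.02, 0.00], [0.01, 0.0, 0.00], [0.13, 0.09, 0.01]] + [[-0.0, -0.0, 0.0], [-0.00, -0.00, 0.00], [0.05, 0.03, -0.01]]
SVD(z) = [[-0.47, 0.34, 0.81], [0.76, -0.31, 0.57], [0.45, 0.89, -0.11]] @ diag([0.2276209947098076, 0.21927747227511962, 0.002464329513654684]) @ [[0.84, -0.53, -0.05], [0.53, 0.84, 0.03], [0.03, -0.05, 1.00]]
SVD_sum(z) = [[-0.09,0.06,0.01], [0.15,-0.09,-0.01], [0.09,-0.05,-0.01]] + [[0.04, 0.06, 0.0], [-0.04, -0.06, -0.00], [0.10, 0.16, 0.01]] + [[0.0, -0.00, 0.0], [0.0, -0.0, 0.00], [-0.0, 0.00, -0.00]]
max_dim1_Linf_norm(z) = 0.19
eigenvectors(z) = [[0.56, -0.18, -0.02], [-0.82, -0.05, -0.09], [-0.07, -0.98, 1.0]]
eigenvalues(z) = [-0.23, 0.04, -0.01]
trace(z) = -0.20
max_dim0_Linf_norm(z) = 0.19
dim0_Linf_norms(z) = [0.19, 0.15, 0.01]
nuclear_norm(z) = 0.45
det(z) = 0.00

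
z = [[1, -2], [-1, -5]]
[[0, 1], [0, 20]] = z @ [[0, -5], [0, -3]]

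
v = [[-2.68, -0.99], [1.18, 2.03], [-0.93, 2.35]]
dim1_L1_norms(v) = [3.67, 3.21, 3.28]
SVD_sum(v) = [[-1.55, -1.91], [1.46, 1.8], [0.78, 0.96]] + [[-1.13, 0.92], [-0.28, 0.23], [-1.71, 1.39]]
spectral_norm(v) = 3.60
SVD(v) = [[0.68,0.54],[-0.64,0.14],[-0.34,0.83]] @ diag([3.5993392170868463, 2.6660752428130468]) @ [[-0.63, -0.78], [-0.78, 0.63]]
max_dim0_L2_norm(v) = 3.26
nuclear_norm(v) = 6.27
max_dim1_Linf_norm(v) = 2.68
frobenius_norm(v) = 4.48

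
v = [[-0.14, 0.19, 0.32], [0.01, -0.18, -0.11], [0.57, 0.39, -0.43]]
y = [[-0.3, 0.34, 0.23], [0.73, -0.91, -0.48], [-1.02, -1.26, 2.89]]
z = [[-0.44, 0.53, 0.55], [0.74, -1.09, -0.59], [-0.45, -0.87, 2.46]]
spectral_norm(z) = 2.72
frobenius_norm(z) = 3.14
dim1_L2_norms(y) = [0.51, 1.26, 3.31]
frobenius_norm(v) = 0.93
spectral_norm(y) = 3.33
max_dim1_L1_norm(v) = 1.39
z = v + y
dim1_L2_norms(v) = [0.4, 0.21, 0.81]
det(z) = -0.04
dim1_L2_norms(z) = [0.88, 1.44, 2.65]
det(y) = -0.01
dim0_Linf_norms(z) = [0.74, 1.09, 2.46]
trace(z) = 0.93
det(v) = 0.01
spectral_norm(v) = 0.84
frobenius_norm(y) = 3.58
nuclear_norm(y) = 4.64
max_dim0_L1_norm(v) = 0.86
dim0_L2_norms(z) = [0.97, 1.49, 2.59]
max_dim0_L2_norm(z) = 2.59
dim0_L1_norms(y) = [2.05, 2.51, 3.6]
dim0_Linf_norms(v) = [0.57, 0.39, 0.43]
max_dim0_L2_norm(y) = 2.94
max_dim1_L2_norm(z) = 2.65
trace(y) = 1.68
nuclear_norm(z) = 4.30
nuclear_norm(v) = 1.26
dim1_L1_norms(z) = [1.52, 2.42, 3.78]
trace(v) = -0.75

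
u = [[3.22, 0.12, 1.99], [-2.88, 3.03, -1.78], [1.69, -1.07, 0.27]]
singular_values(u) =[5.83, 2.18, 0.62]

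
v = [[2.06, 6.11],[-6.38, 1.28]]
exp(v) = [[5.29, -0.27], [0.28, 5.32]]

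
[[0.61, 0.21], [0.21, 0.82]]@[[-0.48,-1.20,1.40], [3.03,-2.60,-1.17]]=[[0.34, -1.28, 0.61],  [2.38, -2.38, -0.67]]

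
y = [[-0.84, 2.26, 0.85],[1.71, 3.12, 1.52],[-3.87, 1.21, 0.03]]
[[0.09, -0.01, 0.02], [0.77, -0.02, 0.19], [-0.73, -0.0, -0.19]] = y @ [[0.19, -0.00, 0.05], [-0.0, 0.0, -0.0], [0.29, -0.01, 0.07]]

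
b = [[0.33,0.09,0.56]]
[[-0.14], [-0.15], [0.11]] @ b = [[-0.05, -0.01, -0.08], [-0.05, -0.01, -0.08], [0.04, 0.01, 0.06]]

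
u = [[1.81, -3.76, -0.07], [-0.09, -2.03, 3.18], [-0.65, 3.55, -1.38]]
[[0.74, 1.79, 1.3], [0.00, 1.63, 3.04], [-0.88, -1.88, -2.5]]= u @ [[-0.62, 0.19, -0.38], [-0.49, -0.39, -0.54], [-0.33, 0.27, 0.6]]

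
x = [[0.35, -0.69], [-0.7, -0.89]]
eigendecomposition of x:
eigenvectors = [[0.91, 0.41], [-0.41, 0.91]]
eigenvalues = [0.66, -1.2]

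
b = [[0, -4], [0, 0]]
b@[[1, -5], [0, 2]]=[[0, -8], [0, 0]]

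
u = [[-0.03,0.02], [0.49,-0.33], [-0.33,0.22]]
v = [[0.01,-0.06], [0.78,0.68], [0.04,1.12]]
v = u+[[0.04,  -0.08],[0.29,  1.01],[0.37,  0.9]]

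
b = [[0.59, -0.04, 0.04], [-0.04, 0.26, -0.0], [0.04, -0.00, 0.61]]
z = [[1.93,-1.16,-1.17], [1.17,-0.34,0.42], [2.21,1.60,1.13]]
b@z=[[1.18, -0.61, -0.66], [0.23, -0.04, 0.16], [1.43, 0.93, 0.64]]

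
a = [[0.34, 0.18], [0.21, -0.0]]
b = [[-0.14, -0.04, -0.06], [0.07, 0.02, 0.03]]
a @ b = [[-0.04, -0.01, -0.02], [-0.03, -0.01, -0.01]]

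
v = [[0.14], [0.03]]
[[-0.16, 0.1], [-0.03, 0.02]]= v@[[-1.12, 0.68]]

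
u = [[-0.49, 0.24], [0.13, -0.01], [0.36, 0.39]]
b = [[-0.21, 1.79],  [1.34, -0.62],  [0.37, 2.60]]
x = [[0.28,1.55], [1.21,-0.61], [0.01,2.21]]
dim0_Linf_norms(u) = [0.49, 0.39]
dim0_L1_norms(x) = [1.5, 4.37]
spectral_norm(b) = 3.22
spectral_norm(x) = 2.77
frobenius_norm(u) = 0.77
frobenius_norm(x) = 3.03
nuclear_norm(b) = 4.62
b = u + x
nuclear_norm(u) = 1.08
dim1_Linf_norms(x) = [1.55, 1.21, 2.21]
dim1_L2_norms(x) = [1.58, 1.36, 2.21]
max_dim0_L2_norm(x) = 2.77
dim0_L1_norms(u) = [0.98, 0.64]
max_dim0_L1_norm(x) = 4.37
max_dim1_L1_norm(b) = 2.97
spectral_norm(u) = 0.62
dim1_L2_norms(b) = [1.8, 1.48, 2.63]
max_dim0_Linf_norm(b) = 2.6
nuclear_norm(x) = 4.01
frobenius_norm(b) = 3.51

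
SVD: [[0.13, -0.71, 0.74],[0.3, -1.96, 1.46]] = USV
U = [[-0.38,-0.92], [-0.92,0.38]]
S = [2.67, 0.16]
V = [[-0.12,0.78,-0.61], [-0.03,-0.62,-0.78]]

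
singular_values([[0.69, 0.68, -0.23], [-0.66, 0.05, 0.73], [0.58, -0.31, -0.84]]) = [1.55, 0.84, 0.0]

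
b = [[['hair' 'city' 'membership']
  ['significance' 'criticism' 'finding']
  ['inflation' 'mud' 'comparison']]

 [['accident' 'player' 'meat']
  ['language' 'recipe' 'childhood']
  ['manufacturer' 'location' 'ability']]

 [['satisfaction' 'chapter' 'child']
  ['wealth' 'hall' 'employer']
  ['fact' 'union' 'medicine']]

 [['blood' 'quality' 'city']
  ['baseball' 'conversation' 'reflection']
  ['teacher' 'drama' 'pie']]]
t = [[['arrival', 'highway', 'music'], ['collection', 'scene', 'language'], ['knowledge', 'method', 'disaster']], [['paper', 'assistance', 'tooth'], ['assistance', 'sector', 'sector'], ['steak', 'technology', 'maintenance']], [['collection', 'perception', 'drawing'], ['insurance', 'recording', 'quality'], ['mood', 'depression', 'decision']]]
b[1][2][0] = 'manufacturer'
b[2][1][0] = 'wealth'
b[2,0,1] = 'chapter'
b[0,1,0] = 'significance'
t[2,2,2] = 'decision'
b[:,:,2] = [['membership', 'finding', 'comparison'], ['meat', 'childhood', 'ability'], ['child', 'employer', 'medicine'], ['city', 'reflection', 'pie']]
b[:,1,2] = ['finding', 'childhood', 'employer', 'reflection']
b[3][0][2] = 'city'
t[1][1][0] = 'assistance'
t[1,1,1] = 'sector'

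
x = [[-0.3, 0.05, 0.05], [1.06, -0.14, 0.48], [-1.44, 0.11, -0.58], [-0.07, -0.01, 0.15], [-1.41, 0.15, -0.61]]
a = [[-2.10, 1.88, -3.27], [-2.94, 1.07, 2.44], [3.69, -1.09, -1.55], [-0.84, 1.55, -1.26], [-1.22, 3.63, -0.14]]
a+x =[[-2.4, 1.93, -3.22], [-1.88, 0.93, 2.92], [2.25, -0.98, -2.13], [-0.91, 1.54, -1.11], [-2.63, 3.78, -0.75]]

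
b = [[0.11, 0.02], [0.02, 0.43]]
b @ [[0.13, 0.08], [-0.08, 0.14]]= [[0.01, 0.01], [-0.03, 0.06]]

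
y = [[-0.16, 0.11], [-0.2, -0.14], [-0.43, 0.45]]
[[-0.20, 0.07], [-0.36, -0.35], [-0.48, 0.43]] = y @ [[1.53, 0.65], [0.39, 1.58]]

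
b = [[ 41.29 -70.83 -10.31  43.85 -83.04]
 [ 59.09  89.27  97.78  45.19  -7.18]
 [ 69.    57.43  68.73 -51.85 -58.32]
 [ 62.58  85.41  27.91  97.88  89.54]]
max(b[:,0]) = 69.0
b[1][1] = 89.27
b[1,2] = 97.78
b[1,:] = [59.09, 89.27, 97.78, 45.19, -7.18]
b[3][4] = 89.54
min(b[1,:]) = -7.18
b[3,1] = 85.41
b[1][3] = 45.19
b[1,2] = 97.78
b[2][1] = 57.43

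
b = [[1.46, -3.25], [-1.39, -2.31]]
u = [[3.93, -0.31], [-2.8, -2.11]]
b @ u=[[14.84, 6.4], [1.01, 5.3]]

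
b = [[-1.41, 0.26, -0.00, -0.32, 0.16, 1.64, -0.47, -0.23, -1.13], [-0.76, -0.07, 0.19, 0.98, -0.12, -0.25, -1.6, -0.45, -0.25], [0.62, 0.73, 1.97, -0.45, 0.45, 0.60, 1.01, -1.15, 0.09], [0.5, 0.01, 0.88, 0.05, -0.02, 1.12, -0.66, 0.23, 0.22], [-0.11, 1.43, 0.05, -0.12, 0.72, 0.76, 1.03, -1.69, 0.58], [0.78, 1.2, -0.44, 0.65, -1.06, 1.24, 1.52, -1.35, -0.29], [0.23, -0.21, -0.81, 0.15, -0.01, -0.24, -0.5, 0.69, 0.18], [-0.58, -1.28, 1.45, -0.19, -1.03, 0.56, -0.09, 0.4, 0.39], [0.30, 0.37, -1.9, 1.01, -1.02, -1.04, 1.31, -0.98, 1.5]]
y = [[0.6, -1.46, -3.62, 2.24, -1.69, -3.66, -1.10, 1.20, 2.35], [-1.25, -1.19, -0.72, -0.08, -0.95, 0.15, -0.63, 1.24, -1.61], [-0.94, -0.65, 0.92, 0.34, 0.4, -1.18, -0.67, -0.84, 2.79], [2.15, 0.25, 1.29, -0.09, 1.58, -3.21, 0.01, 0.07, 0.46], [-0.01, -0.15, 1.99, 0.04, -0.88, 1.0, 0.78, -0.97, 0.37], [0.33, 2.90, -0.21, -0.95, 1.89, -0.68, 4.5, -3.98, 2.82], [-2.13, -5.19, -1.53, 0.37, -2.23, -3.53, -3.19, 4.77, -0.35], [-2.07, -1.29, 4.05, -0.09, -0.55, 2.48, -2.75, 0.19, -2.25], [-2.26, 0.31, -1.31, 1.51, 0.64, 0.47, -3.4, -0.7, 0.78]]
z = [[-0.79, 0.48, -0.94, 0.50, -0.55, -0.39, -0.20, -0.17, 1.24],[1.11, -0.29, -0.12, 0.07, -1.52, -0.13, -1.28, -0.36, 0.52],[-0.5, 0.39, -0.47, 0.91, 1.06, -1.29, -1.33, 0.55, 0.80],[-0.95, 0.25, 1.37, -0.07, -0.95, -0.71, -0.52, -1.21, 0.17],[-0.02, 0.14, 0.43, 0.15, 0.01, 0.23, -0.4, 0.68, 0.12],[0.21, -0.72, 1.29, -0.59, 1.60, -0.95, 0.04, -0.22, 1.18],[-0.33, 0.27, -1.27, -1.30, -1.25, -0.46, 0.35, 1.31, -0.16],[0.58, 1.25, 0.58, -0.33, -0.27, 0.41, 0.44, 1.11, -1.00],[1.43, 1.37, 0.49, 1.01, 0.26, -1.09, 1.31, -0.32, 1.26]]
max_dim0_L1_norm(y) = 17.03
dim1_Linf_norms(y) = [3.66, 1.61, 2.79, 3.21, 1.99, 4.5, 5.19, 4.05, 3.4]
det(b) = -0.00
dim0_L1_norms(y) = [11.74, 13.39, 15.64, 5.71, 10.81, 16.36, 17.03, 13.96, 13.78]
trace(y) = -3.54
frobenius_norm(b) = 7.61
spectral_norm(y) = 12.22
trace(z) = 0.16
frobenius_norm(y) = 17.31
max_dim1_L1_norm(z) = 8.54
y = z @ b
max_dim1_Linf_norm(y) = 5.19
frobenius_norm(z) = 7.29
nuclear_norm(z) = 19.60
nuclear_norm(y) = 38.18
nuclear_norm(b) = 18.22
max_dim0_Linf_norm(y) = 5.19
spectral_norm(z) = 3.88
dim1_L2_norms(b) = [2.53, 2.12, 2.81, 1.68, 2.72, 3.09, 1.26, 2.41, 3.45]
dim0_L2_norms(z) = [2.35, 2.14, 2.65, 2.07, 2.98, 2.2, 2.43, 2.34, 2.55]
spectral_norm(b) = 4.66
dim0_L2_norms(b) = [2.07, 2.43, 3.36, 1.67, 2.0, 2.82, 3.1, 2.81, 2.06]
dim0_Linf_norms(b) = [1.41, 1.43, 1.97, 1.01, 1.06, 1.64, 1.6, 1.69, 1.5]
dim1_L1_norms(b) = [5.62, 4.67, 7.07, 3.69, 6.49, 8.53, 3.02, 5.97, 9.43]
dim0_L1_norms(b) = [5.29, 5.56, 7.69, 3.92, 4.59, 7.45, 8.19, 7.17, 4.63]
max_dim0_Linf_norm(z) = 1.6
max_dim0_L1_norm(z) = 7.47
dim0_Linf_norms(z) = [1.43, 1.37, 1.37, 1.3, 1.6, 1.29, 1.33, 1.31, 1.26]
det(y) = -1.95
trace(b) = 3.90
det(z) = 160.83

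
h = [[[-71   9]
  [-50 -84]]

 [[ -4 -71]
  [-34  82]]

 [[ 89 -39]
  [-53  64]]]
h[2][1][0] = -53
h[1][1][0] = -34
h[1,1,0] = -34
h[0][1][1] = -84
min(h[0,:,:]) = -84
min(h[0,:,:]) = -84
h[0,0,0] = -71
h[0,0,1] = 9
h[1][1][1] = 82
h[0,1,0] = -50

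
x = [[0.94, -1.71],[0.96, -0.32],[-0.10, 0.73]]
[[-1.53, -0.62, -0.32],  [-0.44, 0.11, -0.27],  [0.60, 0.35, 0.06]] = x@[[-0.19, 0.29, -0.27], [0.79, 0.52, 0.04]]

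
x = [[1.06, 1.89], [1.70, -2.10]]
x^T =[[1.06, 1.7],[1.89, -2.1]]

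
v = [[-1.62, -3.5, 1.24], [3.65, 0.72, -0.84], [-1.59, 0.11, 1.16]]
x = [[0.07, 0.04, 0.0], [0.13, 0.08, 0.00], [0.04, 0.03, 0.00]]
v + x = [[-1.55, -3.46, 1.24],  [3.78, 0.8, -0.84],  [-1.55, 0.14, 1.16]]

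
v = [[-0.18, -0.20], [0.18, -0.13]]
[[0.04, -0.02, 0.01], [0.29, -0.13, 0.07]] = v@[[0.87,-0.40,0.21], [-0.99,0.46,-0.23]]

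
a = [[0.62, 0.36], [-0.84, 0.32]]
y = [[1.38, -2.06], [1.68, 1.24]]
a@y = [[1.46, -0.83], [-0.62, 2.13]]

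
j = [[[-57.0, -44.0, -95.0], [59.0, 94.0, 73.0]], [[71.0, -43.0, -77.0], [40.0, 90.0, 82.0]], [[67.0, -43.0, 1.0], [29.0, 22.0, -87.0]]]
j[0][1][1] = 94.0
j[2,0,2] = 1.0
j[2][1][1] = 22.0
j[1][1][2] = 82.0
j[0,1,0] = 59.0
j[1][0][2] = -77.0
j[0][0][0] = -57.0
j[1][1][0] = 40.0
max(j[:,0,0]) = 71.0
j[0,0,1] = -44.0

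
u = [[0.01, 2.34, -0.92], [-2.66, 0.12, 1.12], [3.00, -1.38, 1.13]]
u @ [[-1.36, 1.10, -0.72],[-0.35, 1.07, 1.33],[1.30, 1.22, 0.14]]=[[-2.03, 1.39, 2.98],[5.03, -1.43, 2.23],[-2.13, 3.2, -3.84]]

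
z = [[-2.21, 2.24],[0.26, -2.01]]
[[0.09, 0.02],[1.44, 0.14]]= z@[[-0.88, -0.09], [-0.83, -0.08]]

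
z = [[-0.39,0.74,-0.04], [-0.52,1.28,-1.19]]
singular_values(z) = [1.95, 0.49]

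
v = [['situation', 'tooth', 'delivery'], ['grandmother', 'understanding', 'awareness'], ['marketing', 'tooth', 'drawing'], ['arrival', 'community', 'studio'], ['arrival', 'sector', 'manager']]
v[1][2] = 'awareness'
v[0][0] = 'situation'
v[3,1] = 'community'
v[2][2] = 'drawing'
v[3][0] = 'arrival'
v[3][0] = 'arrival'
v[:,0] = ['situation', 'grandmother', 'marketing', 'arrival', 'arrival']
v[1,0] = 'grandmother'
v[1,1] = 'understanding'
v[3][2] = 'studio'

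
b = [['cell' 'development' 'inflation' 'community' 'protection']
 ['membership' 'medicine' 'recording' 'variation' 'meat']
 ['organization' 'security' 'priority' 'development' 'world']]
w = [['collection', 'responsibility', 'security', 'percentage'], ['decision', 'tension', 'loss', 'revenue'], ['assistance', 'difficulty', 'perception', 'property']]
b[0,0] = 'cell'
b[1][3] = 'variation'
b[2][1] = 'security'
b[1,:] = ['membership', 'medicine', 'recording', 'variation', 'meat']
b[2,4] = 'world'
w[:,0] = ['collection', 'decision', 'assistance']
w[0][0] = 'collection'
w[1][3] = 'revenue'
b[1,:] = ['membership', 'medicine', 'recording', 'variation', 'meat']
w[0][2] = 'security'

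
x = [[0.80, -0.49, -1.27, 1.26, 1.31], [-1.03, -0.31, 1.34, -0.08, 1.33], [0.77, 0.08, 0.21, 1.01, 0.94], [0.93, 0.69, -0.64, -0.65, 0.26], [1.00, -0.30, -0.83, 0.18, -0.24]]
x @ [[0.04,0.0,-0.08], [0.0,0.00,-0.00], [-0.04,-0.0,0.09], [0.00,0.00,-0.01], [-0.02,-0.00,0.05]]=[[0.06, 0.00, -0.13],[-0.12, 0.00, 0.27],[0.0, 0.0, -0.01],[0.06, 0.00, -0.11],[0.08, 0.00, -0.17]]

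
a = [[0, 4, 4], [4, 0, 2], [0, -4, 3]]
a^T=[[0, 4, 0], [4, 0, -4], [4, 2, 3]]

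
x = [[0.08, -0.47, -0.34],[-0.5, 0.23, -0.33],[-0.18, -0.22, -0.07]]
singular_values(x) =[0.65, 0.62, 0.17]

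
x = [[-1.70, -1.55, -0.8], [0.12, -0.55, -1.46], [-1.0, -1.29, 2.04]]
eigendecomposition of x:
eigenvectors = [[-0.02, -0.95, -0.82],[-0.42, -0.17, 0.57],[0.91, -0.27, -0.03]]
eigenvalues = [2.65, -2.22, -0.65]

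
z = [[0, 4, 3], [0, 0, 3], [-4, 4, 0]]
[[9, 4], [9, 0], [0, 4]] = z @ [[0, 0], [0, 1], [3, 0]]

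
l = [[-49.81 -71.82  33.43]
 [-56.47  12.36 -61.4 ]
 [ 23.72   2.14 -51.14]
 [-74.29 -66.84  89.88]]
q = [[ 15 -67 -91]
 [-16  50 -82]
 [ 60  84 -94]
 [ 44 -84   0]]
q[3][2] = 0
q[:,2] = [-91, -82, -94, 0]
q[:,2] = [-91, -82, -94, 0]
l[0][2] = 33.43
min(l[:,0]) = -74.29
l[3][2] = 89.88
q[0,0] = 15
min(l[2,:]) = -51.14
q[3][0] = 44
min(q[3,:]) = -84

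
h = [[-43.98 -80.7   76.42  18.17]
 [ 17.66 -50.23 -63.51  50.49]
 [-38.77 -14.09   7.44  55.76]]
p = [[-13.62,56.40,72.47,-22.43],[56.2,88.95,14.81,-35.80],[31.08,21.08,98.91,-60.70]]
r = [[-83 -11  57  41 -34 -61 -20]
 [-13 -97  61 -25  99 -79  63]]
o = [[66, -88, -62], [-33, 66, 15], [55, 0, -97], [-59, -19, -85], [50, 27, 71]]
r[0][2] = 57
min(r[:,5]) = -79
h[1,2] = -63.51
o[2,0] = 55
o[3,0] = -59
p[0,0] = -13.62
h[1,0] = 17.66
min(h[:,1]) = -80.7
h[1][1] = -50.23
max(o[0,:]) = 66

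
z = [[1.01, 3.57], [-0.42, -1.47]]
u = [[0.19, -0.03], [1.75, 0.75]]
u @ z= [[0.2, 0.72], [1.45, 5.14]]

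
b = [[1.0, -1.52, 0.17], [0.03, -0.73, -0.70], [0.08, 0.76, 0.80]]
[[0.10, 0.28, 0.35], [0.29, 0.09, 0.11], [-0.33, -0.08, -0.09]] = b @ [[-0.19, 0.11, 0.15],[-0.21, -0.11, -0.13],[-0.2, -0.01, -0.01]]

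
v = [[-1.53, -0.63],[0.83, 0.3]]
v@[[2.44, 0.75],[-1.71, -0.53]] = [[-2.66, -0.81], [1.51, 0.46]]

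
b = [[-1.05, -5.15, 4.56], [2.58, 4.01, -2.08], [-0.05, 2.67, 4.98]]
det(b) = 71.16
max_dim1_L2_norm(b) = 6.96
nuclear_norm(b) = 15.68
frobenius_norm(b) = 10.36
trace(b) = 7.94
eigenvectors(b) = [[0.82+0.00j, (0.82-0j), 0.62+0.00j], [(-0.39-0.31j), (-0.39+0.31j), (-0.02+0j)], [0.03+0.28j, 0.03-0.28j, 0.78+0.00j]]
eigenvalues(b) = [(1.54+3.5j), (1.54-3.5j), (4.86+0j)]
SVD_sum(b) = [[-1.87,-4.8,4.59],[1.32,3.39,-3.24],[-0.4,-1.02,0.98]] + [[-0.02, -0.11, -0.12], [0.16, 0.94, 1.04], [0.61, 3.62, 4.03]] + [[0.84, -0.24, 0.09], [1.1, -0.32, 0.12], [-0.26, 0.07, -0.03]]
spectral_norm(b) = 8.57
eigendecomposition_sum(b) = [[(-1.09+2.08j), -3.91+0.57j, 0.76-1.64j], [1.31-0.56j, (2.05+1.23j), (-0.98+0.48j)], [-0.74-0.29j, (-0.34-1.29j), 0.58+0.19j]] + [[-1.09-2.08j, -3.91-0.57j, (0.76+1.64j)], [(1.31+0.56j), 2.05-1.23j, -0.98-0.48j], [-0.74+0.29j, -0.34+1.29j, (0.58-0.19j)]] + [[(1.14+0j), (2.67+0j), 3.04+0.00j], [(-0.04-0j), (-0.1-0j), -0.11-0.00j], [(1.43+0j), 3.35+0.00j, (3.82+0j)]]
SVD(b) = [[0.8, 0.03, 0.59],[-0.57, -0.25, 0.78],[0.17, -0.97, -0.19]] @ diag([8.57461096183308, 5.631867506347195, 1.473572273138501]) @ [[-0.27, -0.70, 0.67], [-0.11, -0.66, -0.74], [0.96, -0.27, 0.1]]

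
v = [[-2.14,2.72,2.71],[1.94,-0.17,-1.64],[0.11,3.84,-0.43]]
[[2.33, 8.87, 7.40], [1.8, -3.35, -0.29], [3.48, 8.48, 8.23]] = v @[[2.6, -1.93, 1.29], [1.04, 2.21, 2.27], [1.87, -0.47, 1.47]]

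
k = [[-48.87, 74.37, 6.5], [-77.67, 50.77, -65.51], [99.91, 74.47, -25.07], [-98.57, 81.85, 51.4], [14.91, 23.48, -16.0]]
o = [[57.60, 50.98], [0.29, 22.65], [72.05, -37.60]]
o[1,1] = 22.65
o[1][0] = 0.29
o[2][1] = -37.6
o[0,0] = 57.6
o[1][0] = 0.29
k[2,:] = [99.91, 74.47, -25.07]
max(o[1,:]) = 22.65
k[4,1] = 23.48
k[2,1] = 74.47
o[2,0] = 72.05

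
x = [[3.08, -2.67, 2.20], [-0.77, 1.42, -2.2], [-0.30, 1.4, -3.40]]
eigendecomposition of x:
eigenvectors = [[0.96, -0.53, -0.13], [-0.25, -0.80, 0.45], [-0.09, -0.27, 0.88]]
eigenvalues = [3.57, 0.17, -2.64]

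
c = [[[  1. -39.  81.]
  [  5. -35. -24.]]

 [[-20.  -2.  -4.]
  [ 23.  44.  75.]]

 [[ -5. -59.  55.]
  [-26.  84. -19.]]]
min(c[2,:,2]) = -19.0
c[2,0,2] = 55.0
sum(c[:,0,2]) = 132.0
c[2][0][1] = -59.0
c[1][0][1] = -2.0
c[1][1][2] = 75.0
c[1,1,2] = 75.0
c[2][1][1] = 84.0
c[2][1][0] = -26.0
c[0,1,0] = 5.0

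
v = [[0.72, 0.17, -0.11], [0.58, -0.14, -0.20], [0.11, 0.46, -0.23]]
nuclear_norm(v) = 1.64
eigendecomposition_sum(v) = [[0.76+0.00j, 0.09+0.00j, -0.10-0.00j], [0.42+0.00j, 0.05+0.00j, -0.06-0.00j], [0.28+0.00j, 0.03+0.00j, -0.04-0.00j]] + [[-0.02-0.01j, (0.04+0.01j), -0.00+0.02j], [(0.08-0.04j), (-0.1+0.11j), -0.07-0.05j], [(-0.08-0.15j), 0.21+0.18j, -0.10+0.14j]] + [[(-0.02+0.01j),  0.04-0.01j,  (-0-0.02j)],[(0.08+0.04j),  -0.10-0.11j,  -0.07+0.05j],[(-0.08+0.15j),  0.21-0.18j,  (-0.1-0.14j)]]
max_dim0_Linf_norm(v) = 0.72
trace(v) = 0.35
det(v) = 0.08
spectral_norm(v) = 0.97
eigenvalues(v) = [(0.77+0j), (-0.21+0.23j), (-0.21-0.23j)]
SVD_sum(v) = [[0.7,  0.12,  -0.2], [0.55,  0.1,  -0.16], [0.23,  0.04,  -0.06]] + [[-0.00, 0.02, -0.0], [0.05, -0.20, 0.05], [-0.11, 0.44, -0.12]] + [[0.02, 0.03, 0.09], [-0.02, -0.03, -0.1], [-0.01, -0.02, -0.05]]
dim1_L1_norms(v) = [1.0, 0.92, 0.8]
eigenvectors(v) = [[0.83+0.00j, (-0.12+0.05j), (-0.12-0.05j)], [(0.46+0j), -0.01-0.46j, (-0.01+0.46j)], [(0.3+0j), (-0.88+0j), (-0.88-0j)]]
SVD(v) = [[-0.76, 0.04, -0.65], [-0.6, -0.42, 0.68], [-0.25, 0.90, 0.35]] @ diag([0.9721771578367041, 0.5126424253633219, 0.155142893804901]) @ [[-0.95, -0.16, 0.27], [-0.23, 0.94, -0.25], [-0.21, -0.3, -0.93]]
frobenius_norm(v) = 1.11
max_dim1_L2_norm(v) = 0.75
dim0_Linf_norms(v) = [0.72, 0.46, 0.23]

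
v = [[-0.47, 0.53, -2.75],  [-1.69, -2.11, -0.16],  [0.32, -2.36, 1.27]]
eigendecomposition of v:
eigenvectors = [[-0.33+0.00j, (-0.74+0j), (-0.74-0j)], [-0.83+0.00j, 0.29-0.20j, (0.29+0.2j)], [-0.45+0.00j, (0.39+0.42j), (0.39-0.42j)]]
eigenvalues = [(-2.87+0j), (0.78+1.73j), (0.78-1.73j)]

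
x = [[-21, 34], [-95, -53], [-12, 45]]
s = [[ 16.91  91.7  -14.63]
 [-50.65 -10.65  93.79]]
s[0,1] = 91.7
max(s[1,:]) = 93.79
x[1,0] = -95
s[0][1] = 91.7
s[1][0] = -50.65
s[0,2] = -14.63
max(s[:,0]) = 16.91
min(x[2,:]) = -12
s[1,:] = [-50.65, -10.65, 93.79]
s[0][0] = 16.91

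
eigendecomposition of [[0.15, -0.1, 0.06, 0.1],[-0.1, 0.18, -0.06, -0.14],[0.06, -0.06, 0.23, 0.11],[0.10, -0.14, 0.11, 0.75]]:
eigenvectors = [[0.19, -0.75, -0.47, -0.42],[-0.25, -0.65, 0.47, 0.54],[0.21, 0.06, -0.65, 0.73],[0.93, -0.03, 0.37, 0.06]]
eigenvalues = [0.83, 0.06, 0.25, 0.16]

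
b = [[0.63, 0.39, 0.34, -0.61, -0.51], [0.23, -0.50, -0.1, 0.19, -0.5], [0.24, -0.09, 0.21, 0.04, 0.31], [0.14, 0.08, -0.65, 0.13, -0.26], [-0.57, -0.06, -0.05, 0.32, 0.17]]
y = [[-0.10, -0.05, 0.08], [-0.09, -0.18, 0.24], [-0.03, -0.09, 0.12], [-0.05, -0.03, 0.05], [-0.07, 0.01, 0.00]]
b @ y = [[-0.04, -0.12, 0.15], [0.05, 0.08, -0.10], [-0.05, -0.01, 0.02], [0.01, 0.03, -0.04], [0.04, 0.04, -0.05]]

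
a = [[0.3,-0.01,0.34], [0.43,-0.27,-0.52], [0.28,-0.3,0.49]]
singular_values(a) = [0.79, 0.69, 0.18]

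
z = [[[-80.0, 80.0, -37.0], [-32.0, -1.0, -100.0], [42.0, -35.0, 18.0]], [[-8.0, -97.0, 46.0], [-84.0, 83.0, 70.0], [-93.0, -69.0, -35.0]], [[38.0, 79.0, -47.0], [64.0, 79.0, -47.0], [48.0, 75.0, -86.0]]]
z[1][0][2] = 46.0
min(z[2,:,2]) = -86.0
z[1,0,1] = -97.0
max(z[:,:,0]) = 64.0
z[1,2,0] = -93.0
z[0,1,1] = -1.0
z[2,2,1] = 75.0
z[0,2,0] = 42.0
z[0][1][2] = -100.0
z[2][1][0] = 64.0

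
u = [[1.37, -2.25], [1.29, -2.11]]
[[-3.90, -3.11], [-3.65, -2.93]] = u @ [[0.44, -2.24], [2.00, 0.02]]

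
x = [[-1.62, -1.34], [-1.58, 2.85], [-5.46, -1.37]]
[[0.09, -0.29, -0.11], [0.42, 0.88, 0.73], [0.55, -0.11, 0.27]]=x @ [[-0.12, -0.05, -0.1], [0.08, 0.28, 0.20]]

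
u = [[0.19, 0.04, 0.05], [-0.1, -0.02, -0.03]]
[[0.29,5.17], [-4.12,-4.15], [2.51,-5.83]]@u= [[-0.46, -0.09, -0.14], [-0.37, -0.08, -0.08], [1.06, 0.22, 0.30]]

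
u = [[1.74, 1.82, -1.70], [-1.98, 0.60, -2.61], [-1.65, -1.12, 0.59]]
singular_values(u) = [3.71, 3.3, 0.0]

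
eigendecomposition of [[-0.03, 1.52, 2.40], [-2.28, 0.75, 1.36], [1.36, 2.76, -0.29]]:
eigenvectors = [[(-0.37+0j), (-0.68+0j), -0.68-0.00j], [(-0.53+0j), (0.09-0.46j), 0.09+0.46j], [0.77+0.00j, -0.53-0.19j, (-0.53+0.19j)]]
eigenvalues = [(-2.84+0j), (1.63+1.68j), (1.63-1.68j)]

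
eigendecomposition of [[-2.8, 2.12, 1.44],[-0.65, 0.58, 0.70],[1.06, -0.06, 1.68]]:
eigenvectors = [[0.94, -0.49, 0.37], [0.24, -0.83, 0.25], [-0.23, 0.27, 0.89]]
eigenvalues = [-2.6, -0.04, 2.1]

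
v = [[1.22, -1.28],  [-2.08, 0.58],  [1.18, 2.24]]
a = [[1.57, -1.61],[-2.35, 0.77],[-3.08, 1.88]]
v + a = [[2.79, -2.89], [-4.43, 1.35], [-1.9, 4.12]]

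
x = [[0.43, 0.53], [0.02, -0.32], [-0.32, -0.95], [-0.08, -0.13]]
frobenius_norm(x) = 1.26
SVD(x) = [[0.53, 0.74],[-0.23, 0.58],[-0.81, 0.33],[-0.12, -0.09]] @ diag([1.2386572552160093, 0.25005640183914807]) @ [[0.40, 0.92], [0.92, -0.40]]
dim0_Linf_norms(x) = [0.43, 0.95]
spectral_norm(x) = 1.24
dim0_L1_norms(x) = [0.85, 1.93]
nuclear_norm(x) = 1.49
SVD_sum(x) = [[0.26, 0.6], [-0.11, -0.26], [-0.40, -0.92], [-0.06, -0.14]] + [[0.17, -0.07], [0.13, -0.06], [0.08, -0.03], [-0.02, 0.01]]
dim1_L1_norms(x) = [0.96, 0.34, 1.27, 0.21]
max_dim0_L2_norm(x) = 1.14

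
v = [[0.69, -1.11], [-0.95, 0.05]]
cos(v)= [[0.35, 0.33], [0.28, 0.54]]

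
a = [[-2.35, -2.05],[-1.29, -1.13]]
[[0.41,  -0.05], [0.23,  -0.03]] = a@[[-0.07, 0.09], [-0.12, -0.08]]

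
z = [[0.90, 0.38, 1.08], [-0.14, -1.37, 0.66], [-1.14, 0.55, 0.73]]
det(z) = -3.24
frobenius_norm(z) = 2.57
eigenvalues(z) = [(0.9+1.14j), (0.9-1.14j), (-1.54+0j)]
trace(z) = 0.26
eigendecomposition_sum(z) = [[0.45+0.57j, 0.16-0.09j, 0.55-0.44j],[(-0.12+0.15j), 0.03+0.04j, (0.14+0.11j)],[-0.56+0.42j, 0.09+0.16j, (0.41+0.54j)]] + [[(0.45-0.57j), 0.16+0.09j, 0.55+0.44j], [-0.12-0.15j, 0.03-0.04j, 0.14-0.11j], [-0.56-0.42j, 0.09-0.16j, 0.41-0.54j]] + [[(-0+0j), (0.06-0j), (-0.01+0j)], [0.09-0.00j, -1.44+0.00j, (0.37-0j)], [(-0.02+0j), (0.38-0j), -0.10+0.00j]]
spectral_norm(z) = 1.55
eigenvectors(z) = [[0.71+0.00j, (0.71-0j), 0.04+0.00j],[0.04+0.18j, 0.04-0.18j, -0.97+0.00j],[-0.02+0.68j, (-0.02-0.68j), 0.25+0.00j]]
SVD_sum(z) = [[0.14, -0.33, 0.14], [0.49, -1.18, 0.50], [-0.22, 0.53, -0.22]] + [[0.69, 0.71, 1.00],[-0.14, -0.15, -0.21],[0.12, 0.12, 0.17]] + [[0.07, 0.01, -0.06], [-0.49, -0.05, 0.37], [-1.03, -0.10, 0.79]]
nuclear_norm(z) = 4.44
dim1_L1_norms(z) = [2.36, 2.17, 2.42]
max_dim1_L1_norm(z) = 2.42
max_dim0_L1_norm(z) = 2.47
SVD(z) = [[-0.25, 0.97, -0.06], [-0.88, -0.20, 0.43], [0.40, 0.16, 0.90]] @ diag([1.549626348035429, 1.4499470807734465, 1.443679896802245]) @ [[-0.36, 0.86, -0.36], [0.49, 0.5, 0.71], [-0.79, -0.08, 0.6]]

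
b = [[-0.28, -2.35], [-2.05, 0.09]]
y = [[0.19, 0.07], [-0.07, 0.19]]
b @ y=[[0.11, -0.47],  [-0.40, -0.13]]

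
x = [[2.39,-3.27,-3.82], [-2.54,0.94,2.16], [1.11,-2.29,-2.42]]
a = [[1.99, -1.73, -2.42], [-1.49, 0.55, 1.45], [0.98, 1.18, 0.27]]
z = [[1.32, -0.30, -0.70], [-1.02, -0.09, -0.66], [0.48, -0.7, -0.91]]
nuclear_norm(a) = 5.88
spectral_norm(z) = 1.90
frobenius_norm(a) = 4.46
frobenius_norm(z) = 2.31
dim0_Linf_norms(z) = [1.32, 0.7, 0.91]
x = z @ a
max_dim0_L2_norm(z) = 1.74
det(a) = -0.70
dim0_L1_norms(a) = [4.46, 3.46, 4.14]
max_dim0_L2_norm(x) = 5.01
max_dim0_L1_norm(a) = 4.46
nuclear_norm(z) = 3.46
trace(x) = 0.91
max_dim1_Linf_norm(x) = 3.82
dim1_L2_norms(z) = [1.52, 1.22, 1.24]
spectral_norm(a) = 4.15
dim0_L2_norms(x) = [3.66, 4.1, 5.01]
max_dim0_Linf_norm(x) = 3.82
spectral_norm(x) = 7.29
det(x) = 0.41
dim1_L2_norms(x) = [5.57, 3.46, 3.51]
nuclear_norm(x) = 8.82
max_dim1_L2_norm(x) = 5.57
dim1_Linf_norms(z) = [1.32, 1.02, 0.91]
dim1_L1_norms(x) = [9.48, 5.64, 5.82]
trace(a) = 2.81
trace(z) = 0.32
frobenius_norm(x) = 7.44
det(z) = -0.66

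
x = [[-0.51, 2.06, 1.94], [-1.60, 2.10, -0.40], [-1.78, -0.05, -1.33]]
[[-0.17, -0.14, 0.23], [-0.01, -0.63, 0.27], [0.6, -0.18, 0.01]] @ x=[[-0.10, -0.66, -0.58], [0.53, -1.36, -0.13], [-0.04, 0.86, 1.22]]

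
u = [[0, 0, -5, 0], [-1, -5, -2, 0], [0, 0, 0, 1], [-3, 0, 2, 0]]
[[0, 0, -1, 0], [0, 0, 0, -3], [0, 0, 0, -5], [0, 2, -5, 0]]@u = [[0, 0, 0, -1], [9, 0, -6, 0], [15, 0, -10, 0], [-2, -10, -4, -5]]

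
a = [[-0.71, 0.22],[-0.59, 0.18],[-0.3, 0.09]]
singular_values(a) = [1.02, 0.0]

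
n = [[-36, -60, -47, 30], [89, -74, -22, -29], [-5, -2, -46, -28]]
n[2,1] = -2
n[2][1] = -2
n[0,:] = [-36, -60, -47, 30]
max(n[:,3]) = 30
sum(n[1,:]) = -36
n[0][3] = 30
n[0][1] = -60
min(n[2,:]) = -46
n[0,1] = -60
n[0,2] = -47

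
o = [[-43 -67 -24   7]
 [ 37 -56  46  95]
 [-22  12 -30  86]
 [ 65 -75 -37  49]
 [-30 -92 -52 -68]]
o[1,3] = 95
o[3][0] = 65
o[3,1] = -75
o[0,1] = -67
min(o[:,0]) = -43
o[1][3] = 95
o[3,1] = -75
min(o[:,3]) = -68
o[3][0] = 65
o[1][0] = 37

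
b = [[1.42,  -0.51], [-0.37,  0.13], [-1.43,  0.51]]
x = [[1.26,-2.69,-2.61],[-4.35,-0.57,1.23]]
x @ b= [[6.52, -2.32], [-7.72, 2.77]]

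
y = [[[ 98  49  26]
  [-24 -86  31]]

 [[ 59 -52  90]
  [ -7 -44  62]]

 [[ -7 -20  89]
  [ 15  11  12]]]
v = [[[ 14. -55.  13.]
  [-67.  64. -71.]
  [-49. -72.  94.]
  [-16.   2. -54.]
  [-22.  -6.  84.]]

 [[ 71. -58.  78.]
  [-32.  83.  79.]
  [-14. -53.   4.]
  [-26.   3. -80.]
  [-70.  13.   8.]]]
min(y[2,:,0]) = -7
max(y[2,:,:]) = 89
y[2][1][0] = 15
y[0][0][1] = 49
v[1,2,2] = 4.0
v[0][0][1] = -55.0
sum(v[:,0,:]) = 63.0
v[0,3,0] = -16.0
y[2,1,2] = 12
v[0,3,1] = 2.0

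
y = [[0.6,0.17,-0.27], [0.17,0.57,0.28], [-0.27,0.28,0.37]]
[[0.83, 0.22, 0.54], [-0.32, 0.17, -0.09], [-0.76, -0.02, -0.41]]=y @ [[1.02,0.15,0.78], [-0.35,0.37,-0.2], [-1.04,-0.23,-0.38]]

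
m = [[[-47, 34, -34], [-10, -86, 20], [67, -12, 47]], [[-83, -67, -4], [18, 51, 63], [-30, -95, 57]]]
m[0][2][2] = 47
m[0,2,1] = -12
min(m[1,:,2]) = -4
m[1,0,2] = -4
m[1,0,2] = -4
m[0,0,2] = -34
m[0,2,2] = 47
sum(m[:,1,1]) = -35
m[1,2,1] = -95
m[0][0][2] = -34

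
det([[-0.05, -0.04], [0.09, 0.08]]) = -0.000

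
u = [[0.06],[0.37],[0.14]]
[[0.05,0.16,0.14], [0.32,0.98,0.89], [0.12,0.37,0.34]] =u@[[0.87, 2.66, 2.4]]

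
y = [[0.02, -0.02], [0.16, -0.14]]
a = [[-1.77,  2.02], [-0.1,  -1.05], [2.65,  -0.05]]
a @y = [[0.29,-0.25], [-0.17,0.15], [0.04,-0.05]]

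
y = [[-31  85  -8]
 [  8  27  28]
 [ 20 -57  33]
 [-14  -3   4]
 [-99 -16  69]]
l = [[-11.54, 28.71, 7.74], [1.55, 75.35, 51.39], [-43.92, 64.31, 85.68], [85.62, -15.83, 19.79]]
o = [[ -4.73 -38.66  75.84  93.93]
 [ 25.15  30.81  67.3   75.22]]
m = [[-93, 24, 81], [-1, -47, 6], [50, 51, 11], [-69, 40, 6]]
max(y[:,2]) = 69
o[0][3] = 93.93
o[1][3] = 75.22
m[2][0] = 50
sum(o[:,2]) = 143.14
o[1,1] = 30.81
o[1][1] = 30.81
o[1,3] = 75.22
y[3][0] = -14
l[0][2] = 7.74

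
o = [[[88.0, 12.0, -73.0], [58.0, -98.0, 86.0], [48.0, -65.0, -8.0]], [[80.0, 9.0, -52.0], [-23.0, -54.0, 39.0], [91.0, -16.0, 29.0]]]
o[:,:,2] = [[-73.0, 86.0, -8.0], [-52.0, 39.0, 29.0]]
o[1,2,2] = 29.0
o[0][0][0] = 88.0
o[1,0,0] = 80.0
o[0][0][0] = 88.0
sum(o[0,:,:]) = 48.0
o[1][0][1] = 9.0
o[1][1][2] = 39.0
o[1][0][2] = -52.0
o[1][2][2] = 29.0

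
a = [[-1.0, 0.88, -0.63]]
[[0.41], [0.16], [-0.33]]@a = [[-0.41,0.36,-0.26], [-0.16,0.14,-0.1], [0.33,-0.29,0.21]]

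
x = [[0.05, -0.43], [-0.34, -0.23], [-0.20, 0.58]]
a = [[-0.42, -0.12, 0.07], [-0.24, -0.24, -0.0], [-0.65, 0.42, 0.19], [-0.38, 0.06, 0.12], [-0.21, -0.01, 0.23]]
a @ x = [[0.01, 0.25], [0.07, 0.16], [-0.21, 0.29], [-0.06, 0.22], [-0.05, 0.23]]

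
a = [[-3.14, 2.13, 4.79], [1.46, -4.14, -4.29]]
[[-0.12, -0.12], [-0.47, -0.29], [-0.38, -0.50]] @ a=[[0.20, 0.24, -0.06], [1.05, 0.2, -1.01], [0.46, 1.26, 0.32]]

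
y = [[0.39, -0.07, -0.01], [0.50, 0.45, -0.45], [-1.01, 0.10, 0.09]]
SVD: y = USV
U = [[-0.3, 0.25, 0.92], [-0.52, -0.85, 0.06], [0.8, -0.46, 0.38]]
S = [1.23, 0.58, 0.0]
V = [[-0.96, -0.11, 0.25],[0.24, -0.77, 0.59],[-0.13, -0.62, -0.77]]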